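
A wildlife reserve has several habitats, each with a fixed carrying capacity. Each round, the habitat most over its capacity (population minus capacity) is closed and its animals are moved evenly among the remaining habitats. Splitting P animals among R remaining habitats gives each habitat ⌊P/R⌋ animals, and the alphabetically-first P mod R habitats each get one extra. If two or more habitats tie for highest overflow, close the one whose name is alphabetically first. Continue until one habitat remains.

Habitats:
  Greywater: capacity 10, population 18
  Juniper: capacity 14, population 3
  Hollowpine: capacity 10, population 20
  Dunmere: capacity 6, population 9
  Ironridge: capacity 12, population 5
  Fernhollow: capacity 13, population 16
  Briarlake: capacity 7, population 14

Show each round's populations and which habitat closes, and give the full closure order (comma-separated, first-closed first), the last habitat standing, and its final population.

Round 1: Briarlake=14 Dunmere=9 Fernhollow=16 Greywater=18 Hollowpine=20 Ironridge=5 Juniper=3 → close Hollowpine (overflow 10)
  20÷6 = 3 each, +1 to first 2
Round 2: Briarlake=18 Dunmere=13 Fernhollow=19 Greywater=21 Ironridge=8 Juniper=6 → close Briarlake (overflow 11)
  18÷5 = 3 each, +1 to first 3
Round 3: Dunmere=17 Fernhollow=23 Greywater=25 Ironridge=11 Juniper=9 → close Greywater (overflow 15)
  25÷4 = 6 each, +1 to first 1
Round 4: Dunmere=24 Fernhollow=29 Ironridge=17 Juniper=15 → close Dunmere (overflow 18)
  24÷3 = 8 each, +1 to first 0
Round 5: Fernhollow=37 Ironridge=25 Juniper=23 → close Fernhollow (overflow 24)
  37÷2 = 18 each, +1 to first 1
Round 6: Ironridge=44 Juniper=41 → close Ironridge (overflow 32)
  44÷1 = 44 each, +1 to first 0

Closure order: Hollowpine, Briarlake, Greywater, Dunmere, Fernhollow, Ironridge
Last habitat: Juniper with 85 animals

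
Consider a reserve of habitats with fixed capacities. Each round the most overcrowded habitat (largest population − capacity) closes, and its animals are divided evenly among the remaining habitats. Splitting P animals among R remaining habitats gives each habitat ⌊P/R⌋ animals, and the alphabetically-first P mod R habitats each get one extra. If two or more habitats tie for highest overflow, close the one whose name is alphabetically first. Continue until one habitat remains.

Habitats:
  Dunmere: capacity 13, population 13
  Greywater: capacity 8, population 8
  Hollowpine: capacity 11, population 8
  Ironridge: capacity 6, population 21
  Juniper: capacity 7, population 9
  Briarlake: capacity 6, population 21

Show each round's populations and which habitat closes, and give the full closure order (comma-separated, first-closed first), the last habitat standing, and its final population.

Round 1: Briarlake=21 Dunmere=13 Greywater=8 Hollowpine=8 Ironridge=21 Juniper=9 → close Briarlake (overflow 15)
  21÷5 = 4 each, +1 to first 1
Round 2: Dunmere=18 Greywater=12 Hollowpine=12 Ironridge=25 Juniper=13 → close Ironridge (overflow 19)
  25÷4 = 6 each, +1 to first 1
Round 3: Dunmere=25 Greywater=18 Hollowpine=18 Juniper=19 → close Dunmere (overflow 12)
  25÷3 = 8 each, +1 to first 1
Round 4: Greywater=27 Hollowpine=26 Juniper=27 → close Juniper (overflow 20)
  27÷2 = 13 each, +1 to first 1
Round 5: Greywater=41 Hollowpine=39 → close Greywater (overflow 33)
  41÷1 = 41 each, +1 to first 0

Closure order: Briarlake, Ironridge, Dunmere, Juniper, Greywater
Last habitat: Hollowpine with 80 animals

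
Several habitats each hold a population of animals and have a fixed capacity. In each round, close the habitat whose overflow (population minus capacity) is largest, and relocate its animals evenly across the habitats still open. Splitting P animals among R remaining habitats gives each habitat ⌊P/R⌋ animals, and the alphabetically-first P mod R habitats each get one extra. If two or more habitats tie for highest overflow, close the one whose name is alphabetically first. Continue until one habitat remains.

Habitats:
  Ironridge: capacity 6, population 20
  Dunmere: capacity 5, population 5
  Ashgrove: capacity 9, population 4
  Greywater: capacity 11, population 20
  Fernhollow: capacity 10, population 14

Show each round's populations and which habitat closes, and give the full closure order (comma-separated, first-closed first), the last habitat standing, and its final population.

Round 1: Ashgrove=4 Dunmere=5 Fernhollow=14 Greywater=20 Ironridge=20 → close Ironridge (overflow 14)
  20÷4 = 5 each, +1 to first 0
Round 2: Ashgrove=9 Dunmere=10 Fernhollow=19 Greywater=25 → close Greywater (overflow 14)
  25÷3 = 8 each, +1 to first 1
Round 3: Ashgrove=18 Dunmere=18 Fernhollow=27 → close Fernhollow (overflow 17)
  27÷2 = 13 each, +1 to first 1
Round 4: Ashgrove=32 Dunmere=31 → close Dunmere (overflow 26)
  31÷1 = 31 each, +1 to first 0

Closure order: Ironridge, Greywater, Fernhollow, Dunmere
Last habitat: Ashgrove with 63 animals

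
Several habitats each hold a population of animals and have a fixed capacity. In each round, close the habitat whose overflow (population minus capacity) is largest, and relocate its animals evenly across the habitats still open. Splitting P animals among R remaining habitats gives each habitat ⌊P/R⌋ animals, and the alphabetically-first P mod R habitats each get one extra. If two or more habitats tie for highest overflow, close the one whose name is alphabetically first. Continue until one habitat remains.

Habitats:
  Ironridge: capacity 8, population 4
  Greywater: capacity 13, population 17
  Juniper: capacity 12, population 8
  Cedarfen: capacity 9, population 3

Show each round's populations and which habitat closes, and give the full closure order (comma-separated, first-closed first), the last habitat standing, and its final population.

Round 1: Cedarfen=3 Greywater=17 Ironridge=4 Juniper=8 → close Greywater (overflow 4)
  17÷3 = 5 each, +1 to first 2
Round 2: Cedarfen=9 Ironridge=10 Juniper=13 → close Ironridge (overflow 2)
  10÷2 = 5 each, +1 to first 0
Round 3: Cedarfen=14 Juniper=18 → close Juniper (overflow 6)
  18÷1 = 18 each, +1 to first 0

Closure order: Greywater, Ironridge, Juniper
Last habitat: Cedarfen with 32 animals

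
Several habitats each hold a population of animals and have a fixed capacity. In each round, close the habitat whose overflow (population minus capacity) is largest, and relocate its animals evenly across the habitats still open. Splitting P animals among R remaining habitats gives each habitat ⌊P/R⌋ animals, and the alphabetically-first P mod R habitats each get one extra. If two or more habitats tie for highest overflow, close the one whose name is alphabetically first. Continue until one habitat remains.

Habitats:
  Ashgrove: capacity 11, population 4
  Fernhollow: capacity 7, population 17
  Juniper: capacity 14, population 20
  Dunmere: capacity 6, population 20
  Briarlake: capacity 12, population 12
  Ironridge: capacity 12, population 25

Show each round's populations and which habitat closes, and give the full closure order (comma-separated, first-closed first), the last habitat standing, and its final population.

Round 1: Ashgrove=4 Briarlake=12 Dunmere=20 Fernhollow=17 Ironridge=25 Juniper=20 → close Dunmere (overflow 14)
  20÷5 = 4 each, +1 to first 0
Round 2: Ashgrove=8 Briarlake=16 Fernhollow=21 Ironridge=29 Juniper=24 → close Ironridge (overflow 17)
  29÷4 = 7 each, +1 to first 1
Round 3: Ashgrove=16 Briarlake=23 Fernhollow=28 Juniper=31 → close Fernhollow (overflow 21)
  28÷3 = 9 each, +1 to first 1
Round 4: Ashgrove=26 Briarlake=32 Juniper=40 → close Juniper (overflow 26)
  40÷2 = 20 each, +1 to first 0
Round 5: Ashgrove=46 Briarlake=52 → close Briarlake (overflow 40)
  52÷1 = 52 each, +1 to first 0

Closure order: Dunmere, Ironridge, Fernhollow, Juniper, Briarlake
Last habitat: Ashgrove with 98 animals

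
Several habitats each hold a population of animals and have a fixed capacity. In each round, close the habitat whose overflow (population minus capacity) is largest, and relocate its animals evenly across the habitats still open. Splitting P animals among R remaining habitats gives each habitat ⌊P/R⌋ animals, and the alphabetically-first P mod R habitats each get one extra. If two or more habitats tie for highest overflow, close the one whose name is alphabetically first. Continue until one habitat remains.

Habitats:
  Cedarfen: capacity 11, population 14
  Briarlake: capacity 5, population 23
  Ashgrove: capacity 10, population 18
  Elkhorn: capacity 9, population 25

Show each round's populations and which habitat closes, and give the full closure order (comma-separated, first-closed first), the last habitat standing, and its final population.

Closure order: Briarlake, Elkhorn, Ashgrove
Last habitat: Cedarfen with 80 animals

Round 1: Ashgrove=18 Briarlake=23 Cedarfen=14 Elkhorn=25 → close Briarlake (overflow 18)
  23÷3 = 7 each, +1 to first 2
Round 2: Ashgrove=26 Cedarfen=22 Elkhorn=32 → close Elkhorn (overflow 23)
  32÷2 = 16 each, +1 to first 0
Round 3: Ashgrove=42 Cedarfen=38 → close Ashgrove (overflow 32)
  42÷1 = 42 each, +1 to first 0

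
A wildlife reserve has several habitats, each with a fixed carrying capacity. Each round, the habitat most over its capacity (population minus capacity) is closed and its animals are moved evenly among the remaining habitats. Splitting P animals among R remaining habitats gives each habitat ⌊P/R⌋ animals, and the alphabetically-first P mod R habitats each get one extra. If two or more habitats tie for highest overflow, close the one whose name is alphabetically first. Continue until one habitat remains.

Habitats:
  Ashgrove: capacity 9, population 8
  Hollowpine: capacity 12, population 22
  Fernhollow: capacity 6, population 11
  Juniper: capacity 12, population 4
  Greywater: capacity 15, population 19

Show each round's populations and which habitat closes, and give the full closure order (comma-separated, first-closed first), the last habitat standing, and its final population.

Round 1: Ashgrove=8 Fernhollow=11 Greywater=19 Hollowpine=22 Juniper=4 → close Hollowpine (overflow 10)
  22÷4 = 5 each, +1 to first 2
Round 2: Ashgrove=14 Fernhollow=17 Greywater=24 Juniper=9 → close Fernhollow (overflow 11)
  17÷3 = 5 each, +1 to first 2
Round 3: Ashgrove=20 Greywater=30 Juniper=14 → close Greywater (overflow 15)
  30÷2 = 15 each, +1 to first 0
Round 4: Ashgrove=35 Juniper=29 → close Ashgrove (overflow 26)
  35÷1 = 35 each, +1 to first 0

Closure order: Hollowpine, Fernhollow, Greywater, Ashgrove
Last habitat: Juniper with 64 animals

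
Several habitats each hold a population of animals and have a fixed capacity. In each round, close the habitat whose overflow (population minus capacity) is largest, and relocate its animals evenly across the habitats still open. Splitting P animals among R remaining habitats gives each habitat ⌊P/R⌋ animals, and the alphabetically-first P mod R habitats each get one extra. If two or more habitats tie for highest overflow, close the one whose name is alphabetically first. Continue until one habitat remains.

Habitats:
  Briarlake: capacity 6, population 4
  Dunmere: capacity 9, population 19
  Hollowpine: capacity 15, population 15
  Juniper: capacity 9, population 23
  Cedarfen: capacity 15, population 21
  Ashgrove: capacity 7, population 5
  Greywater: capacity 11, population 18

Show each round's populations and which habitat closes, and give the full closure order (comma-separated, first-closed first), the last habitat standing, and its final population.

Closure order: Juniper, Dunmere, Cedarfen, Greywater, Ashgrove, Briarlake
Last habitat: Hollowpine with 105 animals

Round 1: Ashgrove=5 Briarlake=4 Cedarfen=21 Dunmere=19 Greywater=18 Hollowpine=15 Juniper=23 → close Juniper (overflow 14)
  23÷6 = 3 each, +1 to first 5
Round 2: Ashgrove=9 Briarlake=8 Cedarfen=25 Dunmere=23 Greywater=22 Hollowpine=18 → close Dunmere (overflow 14)
  23÷5 = 4 each, +1 to first 3
Round 3: Ashgrove=14 Briarlake=13 Cedarfen=30 Greywater=26 Hollowpine=22 → close Cedarfen (overflow 15)
  30÷4 = 7 each, +1 to first 2
Round 4: Ashgrove=22 Briarlake=21 Greywater=33 Hollowpine=29 → close Greywater (overflow 22)
  33÷3 = 11 each, +1 to first 0
Round 5: Ashgrove=33 Briarlake=32 Hollowpine=40 → close Ashgrove (overflow 26)
  33÷2 = 16 each, +1 to first 1
Round 6: Briarlake=49 Hollowpine=56 → close Briarlake (overflow 43)
  49÷1 = 49 each, +1 to first 0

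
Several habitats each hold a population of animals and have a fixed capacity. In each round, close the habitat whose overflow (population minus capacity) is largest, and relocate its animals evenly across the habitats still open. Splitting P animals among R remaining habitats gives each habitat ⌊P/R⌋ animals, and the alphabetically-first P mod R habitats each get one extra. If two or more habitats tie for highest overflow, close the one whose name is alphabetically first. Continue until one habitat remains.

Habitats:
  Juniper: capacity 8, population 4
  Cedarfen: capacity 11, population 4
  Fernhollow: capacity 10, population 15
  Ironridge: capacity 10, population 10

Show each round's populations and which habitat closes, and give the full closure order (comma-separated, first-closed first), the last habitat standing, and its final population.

Round 1: Cedarfen=4 Fernhollow=15 Ironridge=10 Juniper=4 → close Fernhollow (overflow 5)
  15÷3 = 5 each, +1 to first 0
Round 2: Cedarfen=9 Ironridge=15 Juniper=9 → close Ironridge (overflow 5)
  15÷2 = 7 each, +1 to first 1
Round 3: Cedarfen=17 Juniper=16 → close Juniper (overflow 8)
  16÷1 = 16 each, +1 to first 0

Closure order: Fernhollow, Ironridge, Juniper
Last habitat: Cedarfen with 33 animals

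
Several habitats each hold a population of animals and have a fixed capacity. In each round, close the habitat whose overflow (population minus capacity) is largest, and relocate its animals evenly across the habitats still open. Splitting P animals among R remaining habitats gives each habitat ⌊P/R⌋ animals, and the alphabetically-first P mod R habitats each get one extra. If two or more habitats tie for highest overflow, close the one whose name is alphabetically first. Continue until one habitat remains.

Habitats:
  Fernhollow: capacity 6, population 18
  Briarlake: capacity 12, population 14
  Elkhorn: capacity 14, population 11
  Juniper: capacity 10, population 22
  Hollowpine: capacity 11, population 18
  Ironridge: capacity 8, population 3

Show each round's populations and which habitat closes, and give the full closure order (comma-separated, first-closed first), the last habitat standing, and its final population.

Round 1: Briarlake=14 Elkhorn=11 Fernhollow=18 Hollowpine=18 Ironridge=3 Juniper=22 → close Fernhollow (overflow 12)
  18÷5 = 3 each, +1 to first 3
Round 2: Briarlake=18 Elkhorn=15 Hollowpine=22 Ironridge=6 Juniper=25 → close Juniper (overflow 15)
  25÷4 = 6 each, +1 to first 1
Round 3: Briarlake=25 Elkhorn=21 Hollowpine=28 Ironridge=12 → close Hollowpine (overflow 17)
  28÷3 = 9 each, +1 to first 1
Round 4: Briarlake=35 Elkhorn=30 Ironridge=21 → close Briarlake (overflow 23)
  35÷2 = 17 each, +1 to first 1
Round 5: Elkhorn=48 Ironridge=38 → close Elkhorn (overflow 34)
  48÷1 = 48 each, +1 to first 0

Closure order: Fernhollow, Juniper, Hollowpine, Briarlake, Elkhorn
Last habitat: Ironridge with 86 animals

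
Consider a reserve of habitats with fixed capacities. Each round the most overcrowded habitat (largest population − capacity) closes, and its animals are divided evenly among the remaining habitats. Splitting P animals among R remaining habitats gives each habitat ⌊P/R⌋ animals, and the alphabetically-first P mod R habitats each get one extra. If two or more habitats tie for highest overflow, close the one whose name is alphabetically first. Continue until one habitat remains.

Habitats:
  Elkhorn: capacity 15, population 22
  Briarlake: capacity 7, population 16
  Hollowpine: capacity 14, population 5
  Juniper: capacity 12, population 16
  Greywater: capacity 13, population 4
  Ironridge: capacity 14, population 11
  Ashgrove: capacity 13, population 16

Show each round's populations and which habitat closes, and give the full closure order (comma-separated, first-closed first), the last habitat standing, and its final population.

Closure order: Briarlake, Elkhorn, Ashgrove, Juniper, Ironridge, Greywater
Last habitat: Hollowpine with 90 animals

Round 1: Ashgrove=16 Briarlake=16 Elkhorn=22 Greywater=4 Hollowpine=5 Ironridge=11 Juniper=16 → close Briarlake (overflow 9)
  16÷6 = 2 each, +1 to first 4
Round 2: Ashgrove=19 Elkhorn=25 Greywater=7 Hollowpine=8 Ironridge=13 Juniper=18 → close Elkhorn (overflow 10)
  25÷5 = 5 each, +1 to first 0
Round 3: Ashgrove=24 Greywater=12 Hollowpine=13 Ironridge=18 Juniper=23 → close Ashgrove (overflow 11)
  24÷4 = 6 each, +1 to first 0
Round 4: Greywater=18 Hollowpine=19 Ironridge=24 Juniper=29 → close Juniper (overflow 17)
  29÷3 = 9 each, +1 to first 2
Round 5: Greywater=28 Hollowpine=29 Ironridge=33 → close Ironridge (overflow 19)
  33÷2 = 16 each, +1 to first 1
Round 6: Greywater=45 Hollowpine=45 → close Greywater (overflow 32)
  45÷1 = 45 each, +1 to first 0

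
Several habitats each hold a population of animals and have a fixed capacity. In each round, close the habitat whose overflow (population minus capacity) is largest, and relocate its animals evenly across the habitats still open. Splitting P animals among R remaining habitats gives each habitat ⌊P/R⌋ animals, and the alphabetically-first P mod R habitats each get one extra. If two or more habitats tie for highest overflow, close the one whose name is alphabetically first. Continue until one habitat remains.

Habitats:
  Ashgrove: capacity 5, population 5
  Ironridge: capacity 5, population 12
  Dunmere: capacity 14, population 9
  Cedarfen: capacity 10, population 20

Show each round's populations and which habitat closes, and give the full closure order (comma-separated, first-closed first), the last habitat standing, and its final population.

Closure order: Cedarfen, Ironridge, Ashgrove
Last habitat: Dunmere with 46 animals

Round 1: Ashgrove=5 Cedarfen=20 Dunmere=9 Ironridge=12 → close Cedarfen (overflow 10)
  20÷3 = 6 each, +1 to first 2
Round 2: Ashgrove=12 Dunmere=16 Ironridge=18 → close Ironridge (overflow 13)
  18÷2 = 9 each, +1 to first 0
Round 3: Ashgrove=21 Dunmere=25 → close Ashgrove (overflow 16)
  21÷1 = 21 each, +1 to first 0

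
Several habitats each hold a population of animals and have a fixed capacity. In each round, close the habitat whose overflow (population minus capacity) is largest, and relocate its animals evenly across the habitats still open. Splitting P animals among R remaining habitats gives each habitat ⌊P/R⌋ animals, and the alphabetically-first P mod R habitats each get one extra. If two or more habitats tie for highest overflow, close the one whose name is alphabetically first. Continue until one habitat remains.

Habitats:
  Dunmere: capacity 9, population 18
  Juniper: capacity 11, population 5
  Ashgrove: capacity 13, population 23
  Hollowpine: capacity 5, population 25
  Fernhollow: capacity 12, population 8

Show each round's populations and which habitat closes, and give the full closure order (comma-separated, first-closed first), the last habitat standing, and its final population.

Round 1: Ashgrove=23 Dunmere=18 Fernhollow=8 Hollowpine=25 Juniper=5 → close Hollowpine (overflow 20)
  25÷4 = 6 each, +1 to first 1
Round 2: Ashgrove=30 Dunmere=24 Fernhollow=14 Juniper=11 → close Ashgrove (overflow 17)
  30÷3 = 10 each, +1 to first 0
Round 3: Dunmere=34 Fernhollow=24 Juniper=21 → close Dunmere (overflow 25)
  34÷2 = 17 each, +1 to first 0
Round 4: Fernhollow=41 Juniper=38 → close Fernhollow (overflow 29)
  41÷1 = 41 each, +1 to first 0

Closure order: Hollowpine, Ashgrove, Dunmere, Fernhollow
Last habitat: Juniper with 79 animals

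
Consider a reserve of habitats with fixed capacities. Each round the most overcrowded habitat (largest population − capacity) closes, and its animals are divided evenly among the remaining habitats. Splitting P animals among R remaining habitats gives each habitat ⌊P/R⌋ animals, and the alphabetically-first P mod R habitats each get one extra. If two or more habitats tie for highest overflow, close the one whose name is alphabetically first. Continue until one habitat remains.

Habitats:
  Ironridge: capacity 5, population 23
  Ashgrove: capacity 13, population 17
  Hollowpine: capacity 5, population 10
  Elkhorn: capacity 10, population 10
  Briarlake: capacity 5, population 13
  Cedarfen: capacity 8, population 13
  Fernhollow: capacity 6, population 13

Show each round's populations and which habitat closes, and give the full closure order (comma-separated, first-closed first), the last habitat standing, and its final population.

Round 1: Ashgrove=17 Briarlake=13 Cedarfen=13 Elkhorn=10 Fernhollow=13 Hollowpine=10 Ironridge=23 → close Ironridge (overflow 18)
  23÷6 = 3 each, +1 to first 5
Round 2: Ashgrove=21 Briarlake=17 Cedarfen=17 Elkhorn=14 Fernhollow=17 Hollowpine=13 → close Briarlake (overflow 12)
  17÷5 = 3 each, +1 to first 2
Round 3: Ashgrove=25 Cedarfen=21 Elkhorn=17 Fernhollow=20 Hollowpine=16 → close Fernhollow (overflow 14)
  20÷4 = 5 each, +1 to first 0
Round 4: Ashgrove=30 Cedarfen=26 Elkhorn=22 Hollowpine=21 → close Cedarfen (overflow 18)
  26÷3 = 8 each, +1 to first 2
Round 5: Ashgrove=39 Elkhorn=31 Hollowpine=29 → close Ashgrove (overflow 26)
  39÷2 = 19 each, +1 to first 1
Round 6: Elkhorn=51 Hollowpine=48 → close Hollowpine (overflow 43)
  48÷1 = 48 each, +1 to first 0

Closure order: Ironridge, Briarlake, Fernhollow, Cedarfen, Ashgrove, Hollowpine
Last habitat: Elkhorn with 99 animals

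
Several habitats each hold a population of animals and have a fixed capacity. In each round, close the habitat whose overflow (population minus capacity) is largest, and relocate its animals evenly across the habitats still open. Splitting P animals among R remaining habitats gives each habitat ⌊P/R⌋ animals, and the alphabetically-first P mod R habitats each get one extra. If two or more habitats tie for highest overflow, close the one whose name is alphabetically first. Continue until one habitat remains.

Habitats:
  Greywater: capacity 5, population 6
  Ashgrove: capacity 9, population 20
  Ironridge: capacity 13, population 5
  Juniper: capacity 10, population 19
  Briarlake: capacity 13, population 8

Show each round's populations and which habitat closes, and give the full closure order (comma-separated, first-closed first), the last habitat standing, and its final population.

Round 1: Ashgrove=20 Briarlake=8 Greywater=6 Ironridge=5 Juniper=19 → close Ashgrove (overflow 11)
  20÷4 = 5 each, +1 to first 0
Round 2: Briarlake=13 Greywater=11 Ironridge=10 Juniper=24 → close Juniper (overflow 14)
  24÷3 = 8 each, +1 to first 0
Round 3: Briarlake=21 Greywater=19 Ironridge=18 → close Greywater (overflow 14)
  19÷2 = 9 each, +1 to first 1
Round 4: Briarlake=31 Ironridge=27 → close Briarlake (overflow 18)
  31÷1 = 31 each, +1 to first 0

Closure order: Ashgrove, Juniper, Greywater, Briarlake
Last habitat: Ironridge with 58 animals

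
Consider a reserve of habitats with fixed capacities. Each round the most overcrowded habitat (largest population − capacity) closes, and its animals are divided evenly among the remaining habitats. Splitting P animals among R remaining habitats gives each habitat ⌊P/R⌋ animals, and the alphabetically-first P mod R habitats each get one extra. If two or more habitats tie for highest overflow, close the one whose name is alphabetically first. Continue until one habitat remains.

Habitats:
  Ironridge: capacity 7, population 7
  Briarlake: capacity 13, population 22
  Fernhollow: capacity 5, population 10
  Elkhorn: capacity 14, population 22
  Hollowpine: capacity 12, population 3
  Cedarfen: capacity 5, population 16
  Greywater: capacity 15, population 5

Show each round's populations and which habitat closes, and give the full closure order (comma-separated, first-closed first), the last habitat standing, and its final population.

Closure order: Cedarfen, Briarlake, Elkhorn, Fernhollow, Ironridge, Greywater
Last habitat: Hollowpine with 85 animals

Round 1: Briarlake=22 Cedarfen=16 Elkhorn=22 Fernhollow=10 Greywater=5 Hollowpine=3 Ironridge=7 → close Cedarfen (overflow 11)
  16÷6 = 2 each, +1 to first 4
Round 2: Briarlake=25 Elkhorn=25 Fernhollow=13 Greywater=8 Hollowpine=5 Ironridge=9 → close Briarlake (overflow 12)
  25÷5 = 5 each, +1 to first 0
Round 3: Elkhorn=30 Fernhollow=18 Greywater=13 Hollowpine=10 Ironridge=14 → close Elkhorn (overflow 16)
  30÷4 = 7 each, +1 to first 2
Round 4: Fernhollow=26 Greywater=21 Hollowpine=17 Ironridge=21 → close Fernhollow (overflow 21)
  26÷3 = 8 each, +1 to first 2
Round 5: Greywater=30 Hollowpine=26 Ironridge=29 → close Ironridge (overflow 22)
  29÷2 = 14 each, +1 to first 1
Round 6: Greywater=45 Hollowpine=40 → close Greywater (overflow 30)
  45÷1 = 45 each, +1 to first 0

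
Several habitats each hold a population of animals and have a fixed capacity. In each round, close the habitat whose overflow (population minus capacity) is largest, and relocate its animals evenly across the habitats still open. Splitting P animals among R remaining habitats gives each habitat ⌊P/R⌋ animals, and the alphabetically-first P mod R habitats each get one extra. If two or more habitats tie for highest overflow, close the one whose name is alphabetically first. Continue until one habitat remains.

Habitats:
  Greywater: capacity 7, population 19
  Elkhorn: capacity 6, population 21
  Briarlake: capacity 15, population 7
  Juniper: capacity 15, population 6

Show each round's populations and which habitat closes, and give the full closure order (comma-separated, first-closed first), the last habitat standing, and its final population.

Round 1: Briarlake=7 Elkhorn=21 Greywater=19 Juniper=6 → close Elkhorn (overflow 15)
  21÷3 = 7 each, +1 to first 0
Round 2: Briarlake=14 Greywater=26 Juniper=13 → close Greywater (overflow 19)
  26÷2 = 13 each, +1 to first 0
Round 3: Briarlake=27 Juniper=26 → close Briarlake (overflow 12)
  27÷1 = 27 each, +1 to first 0

Closure order: Elkhorn, Greywater, Briarlake
Last habitat: Juniper with 53 animals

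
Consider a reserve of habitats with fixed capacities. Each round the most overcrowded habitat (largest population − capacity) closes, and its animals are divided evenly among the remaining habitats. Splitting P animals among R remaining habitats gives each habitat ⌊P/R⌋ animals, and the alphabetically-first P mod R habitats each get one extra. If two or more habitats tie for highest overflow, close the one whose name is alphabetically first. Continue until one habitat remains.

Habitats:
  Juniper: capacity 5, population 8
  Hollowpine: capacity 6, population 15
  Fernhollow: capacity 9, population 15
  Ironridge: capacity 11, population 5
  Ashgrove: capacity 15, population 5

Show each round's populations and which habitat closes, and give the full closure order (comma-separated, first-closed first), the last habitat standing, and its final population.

Round 1: Ashgrove=5 Fernhollow=15 Hollowpine=15 Ironridge=5 Juniper=8 → close Hollowpine (overflow 9)
  15÷4 = 3 each, +1 to first 3
Round 2: Ashgrove=9 Fernhollow=19 Ironridge=9 Juniper=11 → close Fernhollow (overflow 10)
  19÷3 = 6 each, +1 to first 1
Round 3: Ashgrove=16 Ironridge=15 Juniper=17 → close Juniper (overflow 12)
  17÷2 = 8 each, +1 to first 1
Round 4: Ashgrove=25 Ironridge=23 → close Ironridge (overflow 12)
  23÷1 = 23 each, +1 to first 0

Closure order: Hollowpine, Fernhollow, Juniper, Ironridge
Last habitat: Ashgrove with 48 animals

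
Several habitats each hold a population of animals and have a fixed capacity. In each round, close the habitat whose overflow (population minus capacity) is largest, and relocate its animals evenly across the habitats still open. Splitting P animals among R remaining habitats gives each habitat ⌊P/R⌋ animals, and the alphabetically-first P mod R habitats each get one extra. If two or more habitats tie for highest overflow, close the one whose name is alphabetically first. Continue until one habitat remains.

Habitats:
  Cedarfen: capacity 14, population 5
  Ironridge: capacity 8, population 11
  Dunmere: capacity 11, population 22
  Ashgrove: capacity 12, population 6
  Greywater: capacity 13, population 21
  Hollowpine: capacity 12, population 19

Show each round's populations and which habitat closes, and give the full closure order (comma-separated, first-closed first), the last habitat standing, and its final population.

Round 1: Ashgrove=6 Cedarfen=5 Dunmere=22 Greywater=21 Hollowpine=19 Ironridge=11 → close Dunmere (overflow 11)
  22÷5 = 4 each, +1 to first 2
Round 2: Ashgrove=11 Cedarfen=10 Greywater=25 Hollowpine=23 Ironridge=15 → close Greywater (overflow 12)
  25÷4 = 6 each, +1 to first 1
Round 3: Ashgrove=18 Cedarfen=16 Hollowpine=29 Ironridge=21 → close Hollowpine (overflow 17)
  29÷3 = 9 each, +1 to first 2
Round 4: Ashgrove=28 Cedarfen=26 Ironridge=30 → close Ironridge (overflow 22)
  30÷2 = 15 each, +1 to first 0
Round 5: Ashgrove=43 Cedarfen=41 → close Ashgrove (overflow 31)
  43÷1 = 43 each, +1 to first 0

Closure order: Dunmere, Greywater, Hollowpine, Ironridge, Ashgrove
Last habitat: Cedarfen with 84 animals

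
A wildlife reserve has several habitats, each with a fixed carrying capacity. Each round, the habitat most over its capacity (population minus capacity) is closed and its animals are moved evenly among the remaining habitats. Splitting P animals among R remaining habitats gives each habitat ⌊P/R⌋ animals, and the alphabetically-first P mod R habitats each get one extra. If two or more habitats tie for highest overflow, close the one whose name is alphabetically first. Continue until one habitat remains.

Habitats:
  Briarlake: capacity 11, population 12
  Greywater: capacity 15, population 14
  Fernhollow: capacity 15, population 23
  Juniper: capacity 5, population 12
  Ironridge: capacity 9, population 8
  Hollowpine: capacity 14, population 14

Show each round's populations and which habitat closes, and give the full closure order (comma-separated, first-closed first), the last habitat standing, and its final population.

Closure order: Fernhollow, Juniper, Briarlake, Hollowpine, Greywater
Last habitat: Ironridge with 83 animals

Round 1: Briarlake=12 Fernhollow=23 Greywater=14 Hollowpine=14 Ironridge=8 Juniper=12 → close Fernhollow (overflow 8)
  23÷5 = 4 each, +1 to first 3
Round 2: Briarlake=17 Greywater=19 Hollowpine=19 Ironridge=12 Juniper=16 → close Juniper (overflow 11)
  16÷4 = 4 each, +1 to first 0
Round 3: Briarlake=21 Greywater=23 Hollowpine=23 Ironridge=16 → close Briarlake (overflow 10)
  21÷3 = 7 each, +1 to first 0
Round 4: Greywater=30 Hollowpine=30 Ironridge=23 → close Hollowpine (overflow 16)
  30÷2 = 15 each, +1 to first 0
Round 5: Greywater=45 Ironridge=38 → close Greywater (overflow 30)
  45÷1 = 45 each, +1 to first 0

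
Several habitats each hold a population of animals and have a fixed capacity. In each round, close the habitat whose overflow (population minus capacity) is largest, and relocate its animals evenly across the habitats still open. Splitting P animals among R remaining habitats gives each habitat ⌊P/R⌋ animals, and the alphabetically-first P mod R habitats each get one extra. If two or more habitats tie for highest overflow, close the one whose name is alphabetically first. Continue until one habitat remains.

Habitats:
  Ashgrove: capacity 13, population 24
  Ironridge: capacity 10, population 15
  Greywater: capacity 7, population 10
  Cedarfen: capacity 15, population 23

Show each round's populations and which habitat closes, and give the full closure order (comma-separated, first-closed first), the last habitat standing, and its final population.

Round 1: Ashgrove=24 Cedarfen=23 Greywater=10 Ironridge=15 → close Ashgrove (overflow 11)
  24÷3 = 8 each, +1 to first 0
Round 2: Cedarfen=31 Greywater=18 Ironridge=23 → close Cedarfen (overflow 16)
  31÷2 = 15 each, +1 to first 1
Round 3: Greywater=34 Ironridge=38 → close Ironridge (overflow 28)
  38÷1 = 38 each, +1 to first 0

Closure order: Ashgrove, Cedarfen, Ironridge
Last habitat: Greywater with 72 animals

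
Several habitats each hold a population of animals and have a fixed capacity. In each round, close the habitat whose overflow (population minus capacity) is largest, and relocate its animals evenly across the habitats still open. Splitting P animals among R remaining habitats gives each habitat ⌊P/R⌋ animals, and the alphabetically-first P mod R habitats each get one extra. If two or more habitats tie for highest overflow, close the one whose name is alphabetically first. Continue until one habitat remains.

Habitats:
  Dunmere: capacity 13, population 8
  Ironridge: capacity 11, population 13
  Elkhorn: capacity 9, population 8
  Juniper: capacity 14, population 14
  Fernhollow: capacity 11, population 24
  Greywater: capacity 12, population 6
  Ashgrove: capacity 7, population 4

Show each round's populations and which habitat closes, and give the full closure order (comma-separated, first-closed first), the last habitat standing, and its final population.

Round 1: Ashgrove=4 Dunmere=8 Elkhorn=8 Fernhollow=24 Greywater=6 Ironridge=13 Juniper=14 → close Fernhollow (overflow 13)
  24÷6 = 4 each, +1 to first 0
Round 2: Ashgrove=8 Dunmere=12 Elkhorn=12 Greywater=10 Ironridge=17 Juniper=18 → close Ironridge (overflow 6)
  17÷5 = 3 each, +1 to first 2
Round 3: Ashgrove=12 Dunmere=16 Elkhorn=15 Greywater=13 Juniper=21 → close Juniper (overflow 7)
  21÷4 = 5 each, +1 to first 1
Round 4: Ashgrove=18 Dunmere=21 Elkhorn=20 Greywater=18 → close Ashgrove (overflow 11)
  18÷3 = 6 each, +1 to first 0
Round 5: Dunmere=27 Elkhorn=26 Greywater=24 → close Elkhorn (overflow 17)
  26÷2 = 13 each, +1 to first 0
Round 6: Dunmere=40 Greywater=37 → close Dunmere (overflow 27)
  40÷1 = 40 each, +1 to first 0

Closure order: Fernhollow, Ironridge, Juniper, Ashgrove, Elkhorn, Dunmere
Last habitat: Greywater with 77 animals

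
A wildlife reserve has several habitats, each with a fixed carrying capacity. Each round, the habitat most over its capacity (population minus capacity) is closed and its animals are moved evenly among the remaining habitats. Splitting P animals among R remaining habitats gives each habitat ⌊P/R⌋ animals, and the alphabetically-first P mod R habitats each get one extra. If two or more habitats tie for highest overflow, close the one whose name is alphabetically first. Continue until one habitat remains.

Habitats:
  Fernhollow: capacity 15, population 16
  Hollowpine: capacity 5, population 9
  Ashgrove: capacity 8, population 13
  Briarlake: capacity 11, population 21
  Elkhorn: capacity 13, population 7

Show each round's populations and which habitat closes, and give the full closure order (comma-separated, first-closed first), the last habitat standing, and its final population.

Round 1: Ashgrove=13 Briarlake=21 Elkhorn=7 Fernhollow=16 Hollowpine=9 → close Briarlake (overflow 10)
  21÷4 = 5 each, +1 to first 1
Round 2: Ashgrove=19 Elkhorn=12 Fernhollow=21 Hollowpine=14 → close Ashgrove (overflow 11)
  19÷3 = 6 each, +1 to first 1
Round 3: Elkhorn=19 Fernhollow=27 Hollowpine=20 → close Hollowpine (overflow 15)
  20÷2 = 10 each, +1 to first 0
Round 4: Elkhorn=29 Fernhollow=37 → close Fernhollow (overflow 22)
  37÷1 = 37 each, +1 to first 0

Closure order: Briarlake, Ashgrove, Hollowpine, Fernhollow
Last habitat: Elkhorn with 66 animals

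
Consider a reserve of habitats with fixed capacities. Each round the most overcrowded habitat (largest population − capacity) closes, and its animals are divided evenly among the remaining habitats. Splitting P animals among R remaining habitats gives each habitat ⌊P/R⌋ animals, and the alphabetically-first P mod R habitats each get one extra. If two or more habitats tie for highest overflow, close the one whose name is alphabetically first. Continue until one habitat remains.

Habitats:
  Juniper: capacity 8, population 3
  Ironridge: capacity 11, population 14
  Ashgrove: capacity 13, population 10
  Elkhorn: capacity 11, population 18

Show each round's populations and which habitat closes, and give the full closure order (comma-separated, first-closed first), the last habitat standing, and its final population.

Closure order: Elkhorn, Ironridge, Ashgrove
Last habitat: Juniper with 45 animals

Round 1: Ashgrove=10 Elkhorn=18 Ironridge=14 Juniper=3 → close Elkhorn (overflow 7)
  18÷3 = 6 each, +1 to first 0
Round 2: Ashgrove=16 Ironridge=20 Juniper=9 → close Ironridge (overflow 9)
  20÷2 = 10 each, +1 to first 0
Round 3: Ashgrove=26 Juniper=19 → close Ashgrove (overflow 13)
  26÷1 = 26 each, +1 to first 0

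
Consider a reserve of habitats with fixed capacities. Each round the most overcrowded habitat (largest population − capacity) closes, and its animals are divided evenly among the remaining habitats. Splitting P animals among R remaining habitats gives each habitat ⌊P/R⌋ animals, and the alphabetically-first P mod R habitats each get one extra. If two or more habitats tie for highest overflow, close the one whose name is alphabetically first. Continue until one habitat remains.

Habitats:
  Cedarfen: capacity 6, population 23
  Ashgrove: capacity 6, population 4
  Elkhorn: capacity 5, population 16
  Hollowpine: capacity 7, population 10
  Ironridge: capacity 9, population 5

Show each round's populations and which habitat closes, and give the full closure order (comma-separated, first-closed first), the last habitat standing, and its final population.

Round 1: Ashgrove=4 Cedarfen=23 Elkhorn=16 Hollowpine=10 Ironridge=5 → close Cedarfen (overflow 17)
  23÷4 = 5 each, +1 to first 3
Round 2: Ashgrove=10 Elkhorn=22 Hollowpine=16 Ironridge=10 → close Elkhorn (overflow 17)
  22÷3 = 7 each, +1 to first 1
Round 3: Ashgrove=18 Hollowpine=23 Ironridge=17 → close Hollowpine (overflow 16)
  23÷2 = 11 each, +1 to first 1
Round 4: Ashgrove=30 Ironridge=28 → close Ashgrove (overflow 24)
  30÷1 = 30 each, +1 to first 0

Closure order: Cedarfen, Elkhorn, Hollowpine, Ashgrove
Last habitat: Ironridge with 58 animals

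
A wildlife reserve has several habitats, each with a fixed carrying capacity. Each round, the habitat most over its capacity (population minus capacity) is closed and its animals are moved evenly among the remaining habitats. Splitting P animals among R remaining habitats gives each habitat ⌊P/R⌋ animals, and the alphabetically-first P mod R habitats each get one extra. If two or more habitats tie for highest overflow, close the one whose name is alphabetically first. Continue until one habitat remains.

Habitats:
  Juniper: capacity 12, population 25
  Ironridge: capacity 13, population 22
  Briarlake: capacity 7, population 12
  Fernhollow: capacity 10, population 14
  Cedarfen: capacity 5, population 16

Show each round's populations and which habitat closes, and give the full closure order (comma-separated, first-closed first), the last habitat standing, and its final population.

Closure order: Juniper, Cedarfen, Ironridge, Briarlake
Last habitat: Fernhollow with 89 animals

Round 1: Briarlake=12 Cedarfen=16 Fernhollow=14 Ironridge=22 Juniper=25 → close Juniper (overflow 13)
  25÷4 = 6 each, +1 to first 1
Round 2: Briarlake=19 Cedarfen=22 Fernhollow=20 Ironridge=28 → close Cedarfen (overflow 17)
  22÷3 = 7 each, +1 to first 1
Round 3: Briarlake=27 Fernhollow=27 Ironridge=35 → close Ironridge (overflow 22)
  35÷2 = 17 each, +1 to first 1
Round 4: Briarlake=45 Fernhollow=44 → close Briarlake (overflow 38)
  45÷1 = 45 each, +1 to first 0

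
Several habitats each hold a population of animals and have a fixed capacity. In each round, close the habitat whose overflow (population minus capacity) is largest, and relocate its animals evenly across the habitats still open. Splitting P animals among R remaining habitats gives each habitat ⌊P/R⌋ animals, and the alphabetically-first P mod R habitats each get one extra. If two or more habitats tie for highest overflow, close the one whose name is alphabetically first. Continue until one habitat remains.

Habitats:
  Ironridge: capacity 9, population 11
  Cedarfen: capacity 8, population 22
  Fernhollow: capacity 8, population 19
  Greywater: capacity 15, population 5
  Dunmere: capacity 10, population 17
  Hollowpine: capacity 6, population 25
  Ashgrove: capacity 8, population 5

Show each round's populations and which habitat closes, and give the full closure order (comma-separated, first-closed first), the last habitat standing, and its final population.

Round 1: Ashgrove=5 Cedarfen=22 Dunmere=17 Fernhollow=19 Greywater=5 Hollowpine=25 Ironridge=11 → close Hollowpine (overflow 19)
  25÷6 = 4 each, +1 to first 1
Round 2: Ashgrove=10 Cedarfen=26 Dunmere=21 Fernhollow=23 Greywater=9 Ironridge=15 → close Cedarfen (overflow 18)
  26÷5 = 5 each, +1 to first 1
Round 3: Ashgrove=16 Dunmere=26 Fernhollow=28 Greywater=14 Ironridge=20 → close Fernhollow (overflow 20)
  28÷4 = 7 each, +1 to first 0
Round 4: Ashgrove=23 Dunmere=33 Greywater=21 Ironridge=27 → close Dunmere (overflow 23)
  33÷3 = 11 each, +1 to first 0
Round 5: Ashgrove=34 Greywater=32 Ironridge=38 → close Ironridge (overflow 29)
  38÷2 = 19 each, +1 to first 0
Round 6: Ashgrove=53 Greywater=51 → close Ashgrove (overflow 45)
  53÷1 = 53 each, +1 to first 0

Closure order: Hollowpine, Cedarfen, Fernhollow, Dunmere, Ironridge, Ashgrove
Last habitat: Greywater with 104 animals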